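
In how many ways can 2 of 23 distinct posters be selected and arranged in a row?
P(23,2) = 23!/(23-2)! = 506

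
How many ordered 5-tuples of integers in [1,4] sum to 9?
Coefficient of x^9 in (x + x² + ... + x^4)^5. By inclusion-exclusion on dice exceeding 4: Σ_j (-1)^j C(5,j)·C(9-1-4j, 4) = C(5,0)·C(8,4) - C(5,1)·C(4,4) = 1·70 - 5·1 = 65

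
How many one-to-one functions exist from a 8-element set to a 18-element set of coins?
P(18,8) = 18!/(18-8)! = 1764322560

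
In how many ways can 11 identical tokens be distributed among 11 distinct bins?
C(11+11-1, 11-1) = C(21, 10) = 352716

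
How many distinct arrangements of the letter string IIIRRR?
6! / (3! × 3!) = 20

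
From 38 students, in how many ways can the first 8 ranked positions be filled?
P(38,8) = 38!/(38-8)! = 1971788797440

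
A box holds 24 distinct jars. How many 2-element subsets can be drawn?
C(24,2) = 24!/(2!×22!) = 276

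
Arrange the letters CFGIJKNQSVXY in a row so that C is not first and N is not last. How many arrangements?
By inclusion-exclusion: 12! - 2×(12-1)! + (12-2)! = 479001600 - 79833600 + 3628800 = 402796800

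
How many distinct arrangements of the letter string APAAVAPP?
8! / (1! × 4! × 3!) = 280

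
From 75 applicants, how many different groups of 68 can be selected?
C(75,68) = 75!/(68!×7!) = 1984829850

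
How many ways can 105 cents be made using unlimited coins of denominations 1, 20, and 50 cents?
Coefficient of x^105 in 1/(1-x^1) · 1/(1-x^20) · 1/(1-x^50). Case on j = number of 50-cent coins (j = 0..2); remainder r = 105 - 50j is made from {1,20} in ⌊r/20⌋+1 ways. r = 105, 55, 5 → 6 + 3 + 1 = 10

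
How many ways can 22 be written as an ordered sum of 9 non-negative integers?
C(22+9-1, 9-1) = C(30, 8) = 5852925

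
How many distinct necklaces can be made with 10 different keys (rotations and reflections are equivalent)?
(10-1)!/2 = 362880/2 = 181440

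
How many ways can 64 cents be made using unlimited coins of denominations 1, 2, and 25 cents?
Coefficient of x^64 in 1/(1-x^1) · 1/(1-x^2) · 1/(1-x^25). Case on j = number of 25-cent coins (j = 0..2); remainder r = 64 - 25j is made from {1,2} in ⌊r/2⌋+1 ways. r = 64, 39, 14 → 33 + 20 + 8 = 61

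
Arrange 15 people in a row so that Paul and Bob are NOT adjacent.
Total - adjacent = 15! - (15-1)!×2 = 1307674368000 - 174356582400 = 1133317785600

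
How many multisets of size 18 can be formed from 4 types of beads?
C(18+4-1, 4-1) = C(21, 3) = 1330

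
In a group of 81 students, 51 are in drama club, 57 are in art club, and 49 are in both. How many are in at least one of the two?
|A∪B| = |A| + |B| - |A∩B| = 51 + 57 - 49 = 59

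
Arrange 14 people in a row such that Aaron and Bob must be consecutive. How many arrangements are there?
Treat the 2 as one block: (14-2+1)! × 2! = 6227020800 × 2 = 12454041600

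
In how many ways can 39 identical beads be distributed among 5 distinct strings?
C(39+5-1, 5-1) = C(43, 4) = 123410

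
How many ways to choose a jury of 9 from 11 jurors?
C(11,9) = 11!/(9!×2!) = 55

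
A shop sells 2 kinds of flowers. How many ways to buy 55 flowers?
C(55+2-1, 2-1) = C(56, 1) = 56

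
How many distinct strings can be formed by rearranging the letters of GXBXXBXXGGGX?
12! / (6! × 4! × 2!) = 13860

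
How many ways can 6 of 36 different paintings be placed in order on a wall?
P(36,6) = 36!/(36-6)! = 1402410240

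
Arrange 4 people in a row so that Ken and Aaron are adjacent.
Treat as block: (4-1)! × 2! = 6 × 2 = 12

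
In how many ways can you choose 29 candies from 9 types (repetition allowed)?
C(29+9-1, 9-1) = C(37, 8) = 38608020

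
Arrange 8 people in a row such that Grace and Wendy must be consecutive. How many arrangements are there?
Treat the 2 as one block: (8-2+1)! × 2! = 5040 × 2 = 10080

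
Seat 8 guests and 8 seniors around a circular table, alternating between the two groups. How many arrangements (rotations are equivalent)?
Fix one of the guests: (8-1)! ways for the remaining guests, × 8! ways for the seniors = 5040 × 40320 = 203212800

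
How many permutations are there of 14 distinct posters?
14! = 87178291200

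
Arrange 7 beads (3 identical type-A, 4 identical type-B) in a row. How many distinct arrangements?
7! / (3! × 4!) = 35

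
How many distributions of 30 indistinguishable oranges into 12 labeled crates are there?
C(30+12-1, 12-1) = C(41, 11) = 3159461968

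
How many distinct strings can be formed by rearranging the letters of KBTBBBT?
7! / (2! × 1! × 4!) = 105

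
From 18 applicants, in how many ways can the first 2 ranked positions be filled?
P(18,2) = 18!/(18-2)! = 306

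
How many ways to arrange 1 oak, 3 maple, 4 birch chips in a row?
8! / (1! × 3! × 4!) = 280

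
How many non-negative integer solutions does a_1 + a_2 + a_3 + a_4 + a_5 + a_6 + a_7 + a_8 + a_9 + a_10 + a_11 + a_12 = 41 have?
C(41+12-1, 12-1) = C(52, 11) = 60403728840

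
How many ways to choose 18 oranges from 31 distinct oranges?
C(31,18) = 31!/(18!×13!) = 206253075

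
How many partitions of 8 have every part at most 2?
Let r_j(i) = number of partitions of i into parts ≤ j, for i = 0..8. r_1(i) = 1 for all i; r_j(i) = r_{j-1}(i) + r_j(i-j). Rows j = 2..2: ≤2: 1 1 2 2 3 3 4 4 5. r_2(8) = 5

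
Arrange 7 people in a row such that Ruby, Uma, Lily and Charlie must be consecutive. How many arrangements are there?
Treat the 4 as one block: (7-4+1)! × 4! = 24 × 24 = 576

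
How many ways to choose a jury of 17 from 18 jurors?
C(18,17) = 18!/(17!×1!) = 18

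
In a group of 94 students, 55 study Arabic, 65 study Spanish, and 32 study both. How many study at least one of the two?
|A∪B| = |A| + |B| - |A∩B| = 55 + 65 - 32 = 88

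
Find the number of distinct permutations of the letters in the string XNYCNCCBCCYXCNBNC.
17! / (4! × 2! × 2! × 2! × 7!) = 367567200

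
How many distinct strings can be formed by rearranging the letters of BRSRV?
5! / (2! × 1! × 1! × 1!) = 60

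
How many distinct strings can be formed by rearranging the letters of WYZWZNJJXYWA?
12! / (1! × 2! × 2! × 1! × 1! × 2! × 3!) = 9979200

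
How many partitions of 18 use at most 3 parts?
By conjugation, equals partitions of 18 into parts ≤ 3. Let r_j(i) = number of partitions of i into parts ≤ j, for i = 0..18. r_1(i) = 1 for all i; r_j(i) = r_{j-1}(i) + r_j(i-j). Rows j = 2..3: ≤2: 1 1 2 2 3 3 4 4 5 5 6 6 7 7 8 8 9 9 10; ≤3: 1 1 2 3 4 5 7 8 10 12 14 16 19 21 24 27 30 33 37. r_3(18) = 37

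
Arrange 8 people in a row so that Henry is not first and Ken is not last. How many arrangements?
By inclusion-exclusion: 8! - 2×(8-1)! + (8-2)! = 40320 - 10080 + 720 = 30960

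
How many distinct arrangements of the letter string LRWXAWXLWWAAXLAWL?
17! / (4! × 4! × 5! × 1! × 3!) = 857656800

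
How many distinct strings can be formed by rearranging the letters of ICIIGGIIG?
9! / (5! × 3! × 1!) = 504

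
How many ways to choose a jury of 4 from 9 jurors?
C(9,4) = 9!/(4!×5!) = 126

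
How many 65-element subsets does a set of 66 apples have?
C(66,65) = 66!/(65!×1!) = 66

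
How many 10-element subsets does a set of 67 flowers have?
C(67,10) = 67!/(10!×57!) = 247994680648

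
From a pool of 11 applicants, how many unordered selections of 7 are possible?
C(11,7) = 11!/(7!×4!) = 330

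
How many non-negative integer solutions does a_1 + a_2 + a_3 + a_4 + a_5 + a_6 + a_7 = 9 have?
C(9+7-1, 7-1) = C(15, 6) = 5005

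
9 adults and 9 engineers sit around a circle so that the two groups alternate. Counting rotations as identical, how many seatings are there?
Fix one of the adults: (9-1)! ways for the remaining adults, × 9! ways for the engineers = 40320 × 362880 = 14631321600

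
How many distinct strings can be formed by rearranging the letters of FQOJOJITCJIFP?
13! / (2! × 3! × 1! × 2! × 1! × 1! × 1! × 2!) = 129729600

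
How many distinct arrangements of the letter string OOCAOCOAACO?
11! / (5! × 3! × 3!) = 9240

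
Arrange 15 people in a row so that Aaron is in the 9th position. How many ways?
Fix one position: (15-1)! = 87178291200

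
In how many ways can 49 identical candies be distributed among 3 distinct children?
C(49+3-1, 3-1) = C(51, 2) = 1275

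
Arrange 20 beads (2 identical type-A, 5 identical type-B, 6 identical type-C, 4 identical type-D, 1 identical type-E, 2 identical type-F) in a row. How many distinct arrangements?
20! / (2! × 5! × 6! × 4! × 1! × 2!) = 293318625600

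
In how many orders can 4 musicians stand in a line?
4! = 24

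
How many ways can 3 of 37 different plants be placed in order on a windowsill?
P(37,3) = 37!/(37-3)! = 46620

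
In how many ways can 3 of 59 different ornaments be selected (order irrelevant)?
C(59,3) = 59!/(3!×56!) = 32509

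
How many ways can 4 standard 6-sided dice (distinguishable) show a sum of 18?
Coefficient of x^18 in (x + x² + ... + x^6)^4. By inclusion-exclusion on dice exceeding 6: Σ_j (-1)^j C(4,j)·C(18-1-6j, 3) = C(4,0)·C(17,3) - C(4,1)·C(11,3) + C(4,2)·C(5,3) = 1·680 - 4·165 + 6·10 = 80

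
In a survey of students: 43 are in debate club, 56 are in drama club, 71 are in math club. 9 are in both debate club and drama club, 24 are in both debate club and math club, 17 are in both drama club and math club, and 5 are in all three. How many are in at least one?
|A∪B∪C| = 43+56+71-9-24-17+5 = 125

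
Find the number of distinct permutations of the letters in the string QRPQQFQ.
7! / (1! × 4! × 1! × 1!) = 210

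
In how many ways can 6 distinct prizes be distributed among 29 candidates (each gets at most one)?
P(29,6) = 29!/(29-6)! = 342014400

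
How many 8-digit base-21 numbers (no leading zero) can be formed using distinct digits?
First digit: 20 choices (nonzero). Then descending: 20 × 20 × 19 × 18 × 17 × 16 × 15 × 14 = 7814016000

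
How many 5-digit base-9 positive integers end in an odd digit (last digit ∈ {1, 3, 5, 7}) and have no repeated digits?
Last∈{1,3,5,7}. Last=0: 0. Last nonzero: 4×7×P(7,3) = 5880. Total = 5880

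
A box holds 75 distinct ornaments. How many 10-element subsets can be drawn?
C(75,10) = 75!/(10!×65!) = 828931106355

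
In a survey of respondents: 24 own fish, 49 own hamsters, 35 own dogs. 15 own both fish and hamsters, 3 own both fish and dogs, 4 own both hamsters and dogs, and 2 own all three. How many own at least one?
|A∪B∪C| = 24+49+35-15-3-4+2 = 88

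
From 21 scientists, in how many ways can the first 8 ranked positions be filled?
P(21,8) = 21!/(21-8)! = 8204716800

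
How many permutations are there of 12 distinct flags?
12! = 479001600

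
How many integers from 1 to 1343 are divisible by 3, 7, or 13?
⌊1343/3⌋+⌊1343/7⌋+⌊1343/13⌋ - ⌊1343/21⌋-⌊1343/39⌋-⌊1343/91⌋ + ⌊1343/273⌋ = 447+191+103 - 63-34-14 + 4 = 634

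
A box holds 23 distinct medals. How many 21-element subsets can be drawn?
C(23,21) = 23!/(21!×2!) = 253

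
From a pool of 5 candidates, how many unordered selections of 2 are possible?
C(5,2) = 5!/(2!×3!) = 10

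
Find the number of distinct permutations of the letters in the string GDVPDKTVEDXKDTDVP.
17! / (1! × 1! × 2! × 1! × 5! × 2! × 2! × 3!) = 61751289600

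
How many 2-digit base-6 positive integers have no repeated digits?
First digit: 5 choices (nonzero). Then descending: 5 × 5 = 25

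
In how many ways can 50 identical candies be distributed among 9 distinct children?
C(50+9-1, 9-1) = C(58, 8) = 1916797311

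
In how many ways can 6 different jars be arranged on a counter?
6! = 720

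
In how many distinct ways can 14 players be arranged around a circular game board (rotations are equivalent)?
Circular: fix one position, arrange the rest. (14-1)! = 6227020800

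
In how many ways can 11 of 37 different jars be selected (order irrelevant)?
C(37,11) = 37!/(11!×26!) = 854992152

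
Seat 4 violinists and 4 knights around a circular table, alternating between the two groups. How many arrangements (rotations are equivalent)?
Fix one of the violinists: (4-1)! ways for the remaining violinists, × 4! ways for the knights = 6 × 24 = 144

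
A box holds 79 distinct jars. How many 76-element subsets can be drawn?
C(79,76) = 79!/(76!×3!) = 79079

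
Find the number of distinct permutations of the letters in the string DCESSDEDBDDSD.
13! / (6! × 1! × 2! × 3! × 1!) = 720720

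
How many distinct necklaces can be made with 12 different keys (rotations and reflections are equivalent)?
(12-1)!/2 = 39916800/2 = 19958400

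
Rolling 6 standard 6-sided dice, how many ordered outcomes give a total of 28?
Coefficient of x^28 in (x + x² + ... + x^6)^6. By inclusion-exclusion on dice exceeding 6: Σ_j (-1)^j C(6,j)·C(28-1-6j, 5) = C(6,0)·C(27,5) - C(6,1)·C(21,5) + C(6,2)·C(15,5) - C(6,3)·C(9,5) = 1·80730 - 6·20349 + 15·3003 - 20·126 = 1161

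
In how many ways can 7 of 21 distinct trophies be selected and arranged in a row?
P(21,7) = 21!/(21-7)! = 586051200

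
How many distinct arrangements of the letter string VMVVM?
5! / (3! × 2!) = 10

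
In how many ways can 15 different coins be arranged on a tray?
15! = 1307674368000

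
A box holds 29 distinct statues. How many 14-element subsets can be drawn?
C(29,14) = 29!/(14!×15!) = 77558760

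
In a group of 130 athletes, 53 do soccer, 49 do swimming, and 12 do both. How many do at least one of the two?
|A∪B| = |A| + |B| - |A∩B| = 53 + 49 - 12 = 90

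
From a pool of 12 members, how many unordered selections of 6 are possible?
C(12,6) = 12!/(6!×6!) = 924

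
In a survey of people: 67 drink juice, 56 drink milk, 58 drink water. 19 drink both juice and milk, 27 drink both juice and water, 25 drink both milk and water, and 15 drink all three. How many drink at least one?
|A∪B∪C| = 67+56+58-19-27-25+15 = 125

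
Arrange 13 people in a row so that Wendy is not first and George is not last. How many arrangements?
By inclusion-exclusion: 13! - 2×(13-1)! + (13-2)! = 6227020800 - 958003200 + 39916800 = 5308934400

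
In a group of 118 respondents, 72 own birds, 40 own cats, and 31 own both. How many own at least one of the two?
|A∪B| = |A| + |B| - |A∩B| = 72 + 40 - 31 = 81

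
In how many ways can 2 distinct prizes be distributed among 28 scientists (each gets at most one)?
P(28,2) = 28!/(28-2)! = 756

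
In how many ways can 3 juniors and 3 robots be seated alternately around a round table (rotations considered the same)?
Fix one of the juniors: (3-1)! ways for the remaining juniors, × 3! ways for the robots = 2 × 6 = 12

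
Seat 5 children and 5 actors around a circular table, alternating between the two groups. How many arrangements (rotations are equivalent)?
Fix one of the children: (5-1)! ways for the remaining children, × 5! ways for the actors = 24 × 120 = 2880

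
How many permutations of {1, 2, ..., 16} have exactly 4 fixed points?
Choose the 4 fixed points C(16,4) = 1820, derange the rest: !12 = Σ_{j=0}^{12} (-1)^j·12!/j! = 479001600 - 479001600 + 239500800 - 79833600 + 19958400 - 3991680 + 665280 - 95040 + 11880 - 1320 + 132 - 12 + 1 = 176214841. Product = 1820 × 176214841 = 320711010620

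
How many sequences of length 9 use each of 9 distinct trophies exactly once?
9! = 362880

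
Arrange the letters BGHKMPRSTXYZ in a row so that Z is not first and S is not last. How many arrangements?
By inclusion-exclusion: 12! - 2×(12-1)! + (12-2)! = 479001600 - 79833600 + 3628800 = 402796800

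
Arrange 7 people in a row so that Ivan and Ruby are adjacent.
Treat as block: (7-1)! × 2! = 720 × 2 = 1440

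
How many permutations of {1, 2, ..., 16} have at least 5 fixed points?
Exactly j fixed points: C(16,j)·!(16-j); sum over j ≥ 5 (derangement numbers via !m = (m-1)·(!(m-1) + !(m-2)): !0..!11 = 1, 0, 1, 2, 9, 44, 265, 1854, 14833, 133496, 1334961, 14684570). Σ_{j=5}^{16} C(16,j)·!(16-j) = C(16,5)·!11 + C(16,6)·!10 + C(16,7)·!9 + C(16,8)·!8 + C(16,9)·!7 + C(16,10)·!6 + C(16,11)·!5 + C(16,12)·!4 + C(16,13)·!3 + C(16,14)·!2 + C(16,15)·!1 + C(16,16)·!0 = 4368·14684570 + 8008·1334961 + 11440·133496 + 12870·14833 + 11440·1854 + 8008·265 + 4368·44 + 1820·9 + 560·2 + 120·1 + 16·0 + 1·1 = 76574206091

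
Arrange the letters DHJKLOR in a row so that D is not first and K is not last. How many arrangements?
By inclusion-exclusion: 7! - 2×(7-1)! + (7-2)! = 5040 - 1440 + 120 = 3720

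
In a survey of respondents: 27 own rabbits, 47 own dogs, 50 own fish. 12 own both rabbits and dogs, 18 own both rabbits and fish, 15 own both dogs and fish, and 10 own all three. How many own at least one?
|A∪B∪C| = 27+47+50-12-18-15+10 = 89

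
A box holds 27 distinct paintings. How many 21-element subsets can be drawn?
C(27,21) = 27!/(21!×6!) = 296010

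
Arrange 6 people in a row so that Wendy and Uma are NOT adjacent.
Total - adjacent = 6! - (6-1)!×2 = 720 - 240 = 480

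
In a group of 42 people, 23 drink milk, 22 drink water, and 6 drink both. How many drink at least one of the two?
|A∪B| = |A| + |B| - |A∩B| = 23 + 22 - 6 = 39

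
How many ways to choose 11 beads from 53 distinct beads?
C(53,11) = 53!/(11!×42!) = 76223753060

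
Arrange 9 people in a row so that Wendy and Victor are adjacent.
Treat as block: (9-1)! × 2! = 40320 × 2 = 80640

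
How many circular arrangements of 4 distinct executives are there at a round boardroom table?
Circular: fix one position, arrange the rest. (4-1)! = 6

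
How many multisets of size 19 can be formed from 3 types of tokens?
C(19+3-1, 3-1) = C(21, 2) = 210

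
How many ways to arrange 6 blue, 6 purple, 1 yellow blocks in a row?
13! / (6! × 6! × 1!) = 12012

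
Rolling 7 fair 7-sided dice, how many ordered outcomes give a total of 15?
Coefficient of x^15 in (x + x² + ... + x^7)^7. By inclusion-exclusion on dice exceeding 7: Σ_j (-1)^j C(7,j)·C(15-1-7j, 6) = C(7,0)·C(14,6) - C(7,1)·C(7,6) = 1·3003 - 7·7 = 2954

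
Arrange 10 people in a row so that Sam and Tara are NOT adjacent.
Total - adjacent = 10! - (10-1)!×2 = 3628800 - 725760 = 2903040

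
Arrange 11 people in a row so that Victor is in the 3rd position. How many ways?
Fix one position: (11-1)! = 3628800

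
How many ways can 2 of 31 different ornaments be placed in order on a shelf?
P(31,2) = 31!/(31-2)! = 930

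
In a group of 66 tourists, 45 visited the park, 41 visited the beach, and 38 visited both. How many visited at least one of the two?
|A∪B| = |A| + |B| - |A∩B| = 45 + 41 - 38 = 48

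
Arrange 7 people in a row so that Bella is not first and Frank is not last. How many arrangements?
By inclusion-exclusion: 7! - 2×(7-1)! + (7-2)! = 5040 - 1440 + 120 = 3720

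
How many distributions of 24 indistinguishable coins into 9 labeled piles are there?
C(24+9-1, 9-1) = C(32, 8) = 10518300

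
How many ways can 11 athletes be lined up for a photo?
11! = 39916800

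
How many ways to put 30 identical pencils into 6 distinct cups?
C(30+6-1, 6-1) = C(35, 5) = 324632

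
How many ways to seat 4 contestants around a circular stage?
Circular: fix one position, arrange the rest. (4-1)! = 6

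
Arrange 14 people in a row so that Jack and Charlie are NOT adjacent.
Total - adjacent = 14! - (14-1)!×2 = 87178291200 - 12454041600 = 74724249600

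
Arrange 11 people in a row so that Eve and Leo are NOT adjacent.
Total - adjacent = 11! - (11-1)!×2 = 39916800 - 7257600 = 32659200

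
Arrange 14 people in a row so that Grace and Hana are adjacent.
Treat as block: (14-1)! × 2! = 6227020800 × 2 = 12454041600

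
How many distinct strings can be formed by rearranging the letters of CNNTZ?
5! / (1! × 1! × 2! × 1!) = 60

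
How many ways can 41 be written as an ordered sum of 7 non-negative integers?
C(41+7-1, 7-1) = C(47, 6) = 10737573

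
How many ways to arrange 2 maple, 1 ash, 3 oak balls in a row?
6! / (2! × 1! × 3!) = 60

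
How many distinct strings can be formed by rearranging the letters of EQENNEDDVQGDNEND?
16! / (4! × 2! × 4! × 1! × 4! × 1!) = 756756000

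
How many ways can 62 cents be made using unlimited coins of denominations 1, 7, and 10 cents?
Coefficient of x^62 in 1/(1-x^1) · 1/(1-x^7) · 1/(1-x^10). Case on j = number of 10-cent coins (j = 0..6); remainder r = 62 - 10j is made from {1,7} in ⌊r/7⌋+1 ways. r = 62, 52, 42, 32, 22, 12, 2 → 9 + 8 + 7 + 5 + 4 + 2 + 1 = 36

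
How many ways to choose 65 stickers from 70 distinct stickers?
C(70,65) = 70!/(65!×5!) = 12103014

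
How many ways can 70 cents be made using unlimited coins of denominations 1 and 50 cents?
Coefficient of x^70 in 1/(1-x^1) · 1/(1-x^50). Use j coins of 50 for j = 0..⌊70/50⌋ = 1, the rest in 1s: 1 + 1 = 2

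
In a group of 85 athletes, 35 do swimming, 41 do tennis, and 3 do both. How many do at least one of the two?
|A∪B| = |A| + |B| - |A∩B| = 35 + 41 - 3 = 73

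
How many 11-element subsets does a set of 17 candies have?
C(17,11) = 17!/(11!×6!) = 12376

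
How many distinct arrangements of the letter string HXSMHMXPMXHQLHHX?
16! / (1! × 1! × 3! × 1! × 1! × 5! × 4!) = 1210809600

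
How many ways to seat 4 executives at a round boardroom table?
Circular: fix one position, arrange the rest. (4-1)! = 6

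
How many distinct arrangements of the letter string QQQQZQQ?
7! / (6! × 1!) = 7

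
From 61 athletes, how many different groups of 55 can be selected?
C(61,55) = 61!/(55!×6!) = 55525372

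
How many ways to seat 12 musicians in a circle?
Circular: fix one position, arrange the rest. (12-1)! = 39916800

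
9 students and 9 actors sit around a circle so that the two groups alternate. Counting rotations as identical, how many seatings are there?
Fix one of the students: (9-1)! ways for the remaining students, × 9! ways for the actors = 40320 × 362880 = 14631321600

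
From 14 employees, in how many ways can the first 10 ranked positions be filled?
P(14,10) = 14!/(14-10)! = 3632428800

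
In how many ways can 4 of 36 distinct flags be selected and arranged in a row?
P(36,4) = 36!/(36-4)! = 1413720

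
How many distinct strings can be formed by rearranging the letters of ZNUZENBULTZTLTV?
15! / (1! × 3! × 1! × 2! × 1! × 2! × 2! × 3!) = 4540536000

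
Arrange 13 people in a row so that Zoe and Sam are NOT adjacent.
Total - adjacent = 13! - (13-1)!×2 = 6227020800 - 958003200 = 5269017600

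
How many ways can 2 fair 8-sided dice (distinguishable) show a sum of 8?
Coefficient of x^8 in (x + x² + ... + x^8)^2. By inclusion-exclusion on dice exceeding 8: Σ_j (-1)^j C(2,j)·C(8-1-8j, 1) = C(2,0)·C(7,1) = 1·7 = 7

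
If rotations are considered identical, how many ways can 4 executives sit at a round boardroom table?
Circular: fix one position, arrange the rest. (4-1)! = 6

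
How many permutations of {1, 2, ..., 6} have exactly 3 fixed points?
Choose the 3 fixed points C(6,3) = 20, derange the rest: !3 = Σ_{j=0}^{3} (-1)^j·3!/j! = 6 - 6 + 3 - 1 = 2. Product = 20 × 2 = 40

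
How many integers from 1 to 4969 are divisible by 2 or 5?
⌊4969/2⌋ + ⌊4969/5⌋ - ⌊4969/10⌋ = 2484 + 993 - 496 = 2981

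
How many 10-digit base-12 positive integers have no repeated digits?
First digit: 11 choices (nonzero). Then descending: 11 × 11 × 10 × 9 × 8 × 7 × 6 × 5 × 4 × 3 = 219542400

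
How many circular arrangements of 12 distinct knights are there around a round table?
Circular: fix one position, arrange the rest. (12-1)! = 39916800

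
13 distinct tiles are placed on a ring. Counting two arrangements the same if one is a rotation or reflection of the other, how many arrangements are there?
(13-1)!/2 = 479001600/2 = 239500800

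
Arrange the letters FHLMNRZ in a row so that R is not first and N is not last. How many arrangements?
By inclusion-exclusion: 7! - 2×(7-1)! + (7-2)! = 5040 - 1440 + 120 = 3720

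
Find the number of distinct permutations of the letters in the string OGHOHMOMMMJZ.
12! / (4! × 2! × 1! × 3! × 1! × 1!) = 1663200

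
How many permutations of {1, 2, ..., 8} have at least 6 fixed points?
Exactly j fixed points: C(8,j)·!(8-j); sum over j ≥ 6 (derangement numbers via !m = (m-1)·(!(m-1) + !(m-2)): !0..!2 = 1, 0, 1). Σ_{j=6}^{8} C(8,j)·!(8-j) = C(8,6)·!2 + C(8,7)·!1 + C(8,8)·!0 = 28·1 + 8·0 + 1·1 = 29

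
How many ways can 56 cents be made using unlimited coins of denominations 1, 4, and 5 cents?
Coefficient of x^56 in 1/(1-x^1) · 1/(1-x^4) · 1/(1-x^5). Case on j = number of 5-cent coins (j = 0..11); remainder r = 56 - 5j is made from {1,4} in ⌊r/4⌋+1 ways. r = 56, 51, 46, 41, 36, 31, 26, 21, 16, 11, 6, 1 → 15 + 13 + 12 + 11 + 10 + 8 + 7 + 6 + 5 + 3 + 2 + 1 = 93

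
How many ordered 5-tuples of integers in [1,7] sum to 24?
Coefficient of x^24 in (x + x² + ... + x^7)^5. By inclusion-exclusion on dice exceeding 7: Σ_j (-1)^j C(5,j)·C(24-1-7j, 4) = C(5,0)·C(23,4) - C(5,1)·C(16,4) + C(5,2)·C(9,4) = 1·8855 - 5·1820 + 10·126 = 1015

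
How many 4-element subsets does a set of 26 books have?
C(26,4) = 26!/(4!×22!) = 14950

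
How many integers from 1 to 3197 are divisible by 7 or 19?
⌊3197/7⌋ + ⌊3197/19⌋ - ⌊3197/133⌋ = 456 + 168 - 24 = 600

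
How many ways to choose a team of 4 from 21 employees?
C(21,4) = 21!/(4!×17!) = 5985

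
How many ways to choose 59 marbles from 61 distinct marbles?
C(61,59) = 61!/(59!×2!) = 1830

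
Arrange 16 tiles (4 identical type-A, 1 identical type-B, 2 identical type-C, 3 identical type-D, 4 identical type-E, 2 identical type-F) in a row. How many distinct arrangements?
16! / (4! × 1! × 2! × 3! × 4! × 2!) = 1513512000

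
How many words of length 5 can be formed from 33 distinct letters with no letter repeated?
P(33,5) = 33!/(33-5)! = 28480320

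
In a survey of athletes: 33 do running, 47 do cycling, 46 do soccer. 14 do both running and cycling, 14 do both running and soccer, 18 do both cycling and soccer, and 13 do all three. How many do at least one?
|A∪B∪C| = 33+47+46-14-14-18+13 = 93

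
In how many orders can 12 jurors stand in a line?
12! = 479001600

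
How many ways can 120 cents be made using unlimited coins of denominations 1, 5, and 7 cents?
Coefficient of x^120 in 1/(1-x^1) · 1/(1-x^5) · 1/(1-x^7). Case on j = number of 7-cent coins (j = 0..17); remainder r = 120 - 7j is made from {1,5} in ⌊r/5⌋+1 ways. r = 120, 113, 106, 99, 92, 85, 78, 71, 64, 57, 50, 43, 36, 29, 22, 15, 8, 1 → 25 + 23 + 22 + 20 + 19 + 18 + 16 + 15 + 13 + 12 + 11 + 9 + 8 + 6 + 5 + 4 + 2 + 1 = 229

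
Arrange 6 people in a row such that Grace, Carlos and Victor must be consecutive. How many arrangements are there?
Treat the 3 as one block: (6-3+1)! × 3! = 24 × 6 = 144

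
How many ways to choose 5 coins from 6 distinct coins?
C(6,5) = 6!/(5!×1!) = 6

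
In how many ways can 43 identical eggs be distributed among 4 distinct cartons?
C(43+4-1, 4-1) = C(46, 3) = 15180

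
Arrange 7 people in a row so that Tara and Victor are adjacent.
Treat as block: (7-1)! × 2! = 720 × 2 = 1440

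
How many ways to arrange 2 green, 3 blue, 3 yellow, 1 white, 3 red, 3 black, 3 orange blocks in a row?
18! / (2! × 3! × 3! × 1! × 3! × 3! × 3!) = 411675264000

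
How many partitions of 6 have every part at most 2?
Let r_j(i) = number of partitions of i into parts ≤ j, for i = 0..6. r_1(i) = 1 for all i; r_j(i) = r_{j-1}(i) + r_j(i-j). Rows j = 2..2: ≤2: 1 1 2 2 3 3 4. r_2(6) = 4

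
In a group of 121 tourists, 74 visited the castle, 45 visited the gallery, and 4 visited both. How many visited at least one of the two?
|A∪B| = |A| + |B| - |A∩B| = 74 + 45 - 4 = 115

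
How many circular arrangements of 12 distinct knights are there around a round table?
Circular: fix one position, arrange the rest. (12-1)! = 39916800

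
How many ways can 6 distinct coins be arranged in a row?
6! = 720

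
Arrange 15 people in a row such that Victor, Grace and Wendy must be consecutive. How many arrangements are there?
Treat the 3 as one block: (15-3+1)! × 3! = 6227020800 × 6 = 37362124800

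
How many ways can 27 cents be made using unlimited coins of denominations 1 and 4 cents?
Coefficient of x^27 in 1/(1-x^1) · 1/(1-x^4). Use j coins of 4 for j = 0..⌊27/4⌋ = 6, the rest in 1s: 6 + 1 = 7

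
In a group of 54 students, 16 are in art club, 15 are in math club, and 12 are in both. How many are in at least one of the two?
|A∪B| = |A| + |B| - |A∩B| = 16 + 15 - 12 = 19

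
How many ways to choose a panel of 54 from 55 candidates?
C(55,54) = 55!/(54!×1!) = 55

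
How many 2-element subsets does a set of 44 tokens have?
C(44,2) = 44!/(2!×42!) = 946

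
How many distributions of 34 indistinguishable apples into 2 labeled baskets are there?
C(34+2-1, 2-1) = C(35, 1) = 35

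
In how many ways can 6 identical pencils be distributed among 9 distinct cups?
C(6+9-1, 9-1) = C(14, 8) = 3003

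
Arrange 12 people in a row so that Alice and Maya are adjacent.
Treat as block: (12-1)! × 2! = 39916800 × 2 = 79833600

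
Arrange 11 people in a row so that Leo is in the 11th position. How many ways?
Fix one position: (11-1)! = 3628800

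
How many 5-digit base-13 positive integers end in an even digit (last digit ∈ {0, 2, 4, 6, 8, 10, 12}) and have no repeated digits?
Last∈{0,2,4,6,8,10,12}. Last=0: 11880. Last nonzero: 6×11×P(11,3) = 65340. Total = 77220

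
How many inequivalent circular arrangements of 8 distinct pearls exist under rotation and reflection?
(8-1)!/2 = 5040/2 = 2520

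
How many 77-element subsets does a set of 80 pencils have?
C(80,77) = 80!/(77!×3!) = 82160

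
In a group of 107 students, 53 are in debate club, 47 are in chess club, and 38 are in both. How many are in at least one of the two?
|A∪B| = |A| + |B| - |A∩B| = 53 + 47 - 38 = 62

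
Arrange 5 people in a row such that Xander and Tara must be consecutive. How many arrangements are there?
Treat the 2 as one block: (5-2+1)! × 2! = 24 × 2 = 48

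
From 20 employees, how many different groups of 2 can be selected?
C(20,2) = 20!/(2!×18!) = 190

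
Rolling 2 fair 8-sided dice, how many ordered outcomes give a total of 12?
Coefficient of x^12 in (x + x² + ... + x^8)^2. By inclusion-exclusion on dice exceeding 8: Σ_j (-1)^j C(2,j)·C(12-1-8j, 1) = C(2,0)·C(11,1) - C(2,1)·C(3,1) = 1·11 - 2·3 = 5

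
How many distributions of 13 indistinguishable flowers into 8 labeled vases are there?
C(13+8-1, 8-1) = C(20, 7) = 77520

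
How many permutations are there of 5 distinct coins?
5! = 120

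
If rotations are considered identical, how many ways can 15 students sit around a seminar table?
Circular: fix one position, arrange the rest. (15-1)! = 87178291200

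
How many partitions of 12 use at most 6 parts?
By conjugation, equals partitions of 12 into parts ≤ 6. Let r_j(i) = number of partitions of i into parts ≤ j, for i = 0..12. r_1(i) = 1 for all i; r_j(i) = r_{j-1}(i) + r_j(i-j). Rows j = 2..6: ≤2: 1 1 2 2 3 3 4 4 5 5 6 6 7; ≤3: 1 1 2 3 4 5 7 8 10 12 14 16 19; ≤4: 1 1 2 3 5 6 9 11 15 18 23 27 34; ≤5: 1 1 2 3 5 7 10 13 18 23 30 37 47; ≤6: 1 1 2 3 5 7 11 14 20 26 35 44 58. r_6(12) = 58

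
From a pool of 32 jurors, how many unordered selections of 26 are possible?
C(32,26) = 32!/(26!×6!) = 906192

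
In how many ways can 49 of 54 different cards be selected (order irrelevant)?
C(54,49) = 54!/(49!×5!) = 3162510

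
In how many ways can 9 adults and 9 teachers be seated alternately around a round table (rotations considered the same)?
Fix one of the adults: (9-1)! ways for the remaining adults, × 9! ways for the teachers = 40320 × 362880 = 14631321600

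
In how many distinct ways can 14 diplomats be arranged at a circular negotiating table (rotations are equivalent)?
Circular: fix one position, arrange the rest. (14-1)! = 6227020800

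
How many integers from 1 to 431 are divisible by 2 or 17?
⌊431/2⌋ + ⌊431/17⌋ - ⌊431/34⌋ = 215 + 25 - 12 = 228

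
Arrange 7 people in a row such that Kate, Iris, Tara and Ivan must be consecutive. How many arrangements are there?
Treat the 4 as one block: (7-4+1)! × 4! = 24 × 24 = 576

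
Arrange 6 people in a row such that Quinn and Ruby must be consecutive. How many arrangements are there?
Treat the 2 as one block: (6-2+1)! × 2! = 120 × 2 = 240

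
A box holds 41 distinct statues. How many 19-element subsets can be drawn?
C(41,19) = 41!/(19!×22!) = 244662670200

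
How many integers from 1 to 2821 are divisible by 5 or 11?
⌊2821/5⌋ + ⌊2821/11⌋ - ⌊2821/55⌋ = 564 + 256 - 51 = 769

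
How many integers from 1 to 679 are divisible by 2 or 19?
⌊679/2⌋ + ⌊679/19⌋ - ⌊679/38⌋ = 339 + 35 - 17 = 357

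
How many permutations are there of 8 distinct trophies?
8! = 40320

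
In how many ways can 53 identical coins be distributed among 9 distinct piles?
C(53+9-1, 9-1) = C(61, 8) = 2944827765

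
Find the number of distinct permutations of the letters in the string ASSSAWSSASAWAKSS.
16! / (5! × 1! × 2! × 8!) = 2162160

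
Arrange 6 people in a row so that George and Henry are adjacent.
Treat as block: (6-1)! × 2! = 120 × 2 = 240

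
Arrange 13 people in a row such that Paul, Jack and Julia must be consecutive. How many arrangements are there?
Treat the 3 as one block: (13-3+1)! × 3! = 39916800 × 6 = 239500800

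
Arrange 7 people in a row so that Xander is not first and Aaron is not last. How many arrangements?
By inclusion-exclusion: 7! - 2×(7-1)! + (7-2)! = 5040 - 1440 + 120 = 3720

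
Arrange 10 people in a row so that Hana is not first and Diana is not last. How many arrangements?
By inclusion-exclusion: 10! - 2×(10-1)! + (10-2)! = 3628800 - 725760 + 40320 = 2943360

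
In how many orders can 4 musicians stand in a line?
4! = 24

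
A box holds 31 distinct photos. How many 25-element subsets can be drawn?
C(31,25) = 31!/(25!×6!) = 736281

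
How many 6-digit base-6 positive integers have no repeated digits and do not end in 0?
Last digit: 5 nonzero choices. First digit: 4 (nonzero, ≠last). Middle 4: P(4,4) = 24. Total = 480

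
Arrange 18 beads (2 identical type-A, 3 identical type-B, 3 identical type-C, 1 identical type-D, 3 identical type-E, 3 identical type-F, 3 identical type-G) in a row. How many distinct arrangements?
18! / (2! × 3! × 3! × 1! × 3! × 3! × 3!) = 411675264000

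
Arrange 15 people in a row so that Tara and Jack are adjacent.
Treat as block: (15-1)! × 2! = 87178291200 × 2 = 174356582400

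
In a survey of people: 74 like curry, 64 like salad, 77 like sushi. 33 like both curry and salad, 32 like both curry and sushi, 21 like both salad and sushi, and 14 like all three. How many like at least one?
|A∪B∪C| = 74+64+77-33-32-21+14 = 143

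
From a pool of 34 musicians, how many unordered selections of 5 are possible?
C(34,5) = 34!/(5!×29!) = 278256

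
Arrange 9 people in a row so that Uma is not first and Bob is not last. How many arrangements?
By inclusion-exclusion: 9! - 2×(9-1)! + (9-2)! = 362880 - 80640 + 5040 = 287280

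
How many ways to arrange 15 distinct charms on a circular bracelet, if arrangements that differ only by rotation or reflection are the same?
(15-1)!/2 = 87178291200/2 = 43589145600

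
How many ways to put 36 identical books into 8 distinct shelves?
C(36+8-1, 8-1) = C(43, 7) = 32224114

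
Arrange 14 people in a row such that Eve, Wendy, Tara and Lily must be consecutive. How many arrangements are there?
Treat the 4 as one block: (14-4+1)! × 4! = 39916800 × 24 = 958003200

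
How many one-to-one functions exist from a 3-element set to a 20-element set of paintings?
P(20,3) = 20!/(20-3)! = 6840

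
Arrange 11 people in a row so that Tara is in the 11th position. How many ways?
Fix one position: (11-1)! = 3628800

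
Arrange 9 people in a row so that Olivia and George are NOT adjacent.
Total - adjacent = 9! - (9-1)!×2 = 362880 - 80640 = 282240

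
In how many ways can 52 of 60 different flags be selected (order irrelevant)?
C(60,52) = 60!/(52!×8!) = 2558620845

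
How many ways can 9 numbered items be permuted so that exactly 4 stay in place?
Choose the 4 fixed points C(9,4) = 126, derange the rest: !5 = Σ_{j=0}^{5} (-1)^j·5!/j! = 120 - 120 + 60 - 20 + 5 - 1 = 44. Product = 126 × 44 = 5544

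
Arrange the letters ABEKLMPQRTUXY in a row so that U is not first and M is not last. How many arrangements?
By inclusion-exclusion: 13! - 2×(13-1)! + (13-2)! = 6227020800 - 958003200 + 39916800 = 5308934400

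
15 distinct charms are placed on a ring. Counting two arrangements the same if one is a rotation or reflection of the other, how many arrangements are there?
(15-1)!/2 = 87178291200/2 = 43589145600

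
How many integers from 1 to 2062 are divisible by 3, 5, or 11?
⌊2062/3⌋+⌊2062/5⌋+⌊2062/11⌋ - ⌊2062/15⌋-⌊2062/33⌋-⌊2062/55⌋ + ⌊2062/165⌋ = 687+412+187 - 137-62-37 + 12 = 1062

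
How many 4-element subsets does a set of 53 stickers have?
C(53,4) = 53!/(4!×49!) = 292825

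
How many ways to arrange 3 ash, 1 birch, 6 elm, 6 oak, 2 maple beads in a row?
18! / (3! × 1! × 6! × 6! × 2!) = 1029188160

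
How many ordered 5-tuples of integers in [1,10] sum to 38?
Coefficient of x^38 in (x + x² + ... + x^10)^5. By inclusion-exclusion on dice exceeding 10: Σ_j (-1)^j C(5,j)·C(38-1-10j, 4) = C(5,0)·C(37,4) - C(5,1)·C(27,4) + C(5,2)·C(17,4) - C(5,3)·C(7,4) = 1·66045 - 5·17550 + 10·2380 - 10·35 = 1745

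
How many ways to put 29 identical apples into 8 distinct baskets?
C(29+8-1, 8-1) = C(36, 7) = 8347680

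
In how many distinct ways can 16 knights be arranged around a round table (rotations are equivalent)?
Circular: fix one position, arrange the rest. (16-1)! = 1307674368000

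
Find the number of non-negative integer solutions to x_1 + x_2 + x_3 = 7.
C(7+3-1, 3-1) = C(9, 2) = 36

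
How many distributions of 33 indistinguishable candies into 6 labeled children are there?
C(33+6-1, 6-1) = C(38, 5) = 501942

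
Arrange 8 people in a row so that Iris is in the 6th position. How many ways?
Fix one position: (8-1)! = 5040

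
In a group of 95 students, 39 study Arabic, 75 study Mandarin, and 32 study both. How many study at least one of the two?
|A∪B| = |A| + |B| - |A∩B| = 39 + 75 - 32 = 82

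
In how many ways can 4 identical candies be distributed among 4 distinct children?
C(4+4-1, 4-1) = C(7, 3) = 35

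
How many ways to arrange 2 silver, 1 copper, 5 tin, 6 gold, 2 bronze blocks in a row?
16! / (2! × 1! × 5! × 6! × 2!) = 60540480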